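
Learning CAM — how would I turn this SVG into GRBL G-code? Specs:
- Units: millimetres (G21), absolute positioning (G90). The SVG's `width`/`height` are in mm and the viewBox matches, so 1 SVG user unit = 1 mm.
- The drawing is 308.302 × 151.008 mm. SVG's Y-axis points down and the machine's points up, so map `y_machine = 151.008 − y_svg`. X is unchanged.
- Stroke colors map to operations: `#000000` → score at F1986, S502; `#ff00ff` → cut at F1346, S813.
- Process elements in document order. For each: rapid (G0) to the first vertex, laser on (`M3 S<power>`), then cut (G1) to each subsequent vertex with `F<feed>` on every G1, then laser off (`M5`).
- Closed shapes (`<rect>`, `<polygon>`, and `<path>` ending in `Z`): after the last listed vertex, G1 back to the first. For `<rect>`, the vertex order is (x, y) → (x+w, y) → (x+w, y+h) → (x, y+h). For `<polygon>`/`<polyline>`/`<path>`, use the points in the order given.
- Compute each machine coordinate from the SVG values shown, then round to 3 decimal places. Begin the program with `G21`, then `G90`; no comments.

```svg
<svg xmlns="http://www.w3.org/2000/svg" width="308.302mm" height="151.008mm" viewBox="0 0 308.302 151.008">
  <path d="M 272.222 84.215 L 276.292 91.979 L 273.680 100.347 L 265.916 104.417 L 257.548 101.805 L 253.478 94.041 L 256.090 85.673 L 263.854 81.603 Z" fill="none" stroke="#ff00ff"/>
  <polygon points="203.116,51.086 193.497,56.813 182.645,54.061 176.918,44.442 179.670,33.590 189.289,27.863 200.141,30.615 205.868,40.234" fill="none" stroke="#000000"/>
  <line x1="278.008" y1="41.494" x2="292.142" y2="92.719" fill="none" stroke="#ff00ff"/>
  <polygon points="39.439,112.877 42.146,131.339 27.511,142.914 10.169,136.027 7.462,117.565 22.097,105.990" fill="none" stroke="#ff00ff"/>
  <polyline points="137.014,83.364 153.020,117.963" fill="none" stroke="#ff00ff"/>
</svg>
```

Since the viewBox matches the mm dimensions, user units are millimetres directly. The only transform is the Y-flip y_m = 151.008 − y_svg.

Shape 1 is a regular polygon drawn with `<path>`. Its stroke #ff00ff means cut at S813, F1346. After flipping Y the toolpath is (272.222,66.793) → (276.292,59.029) → (273.680,50.661) → (265.916,46.591) → (257.548,49.203) → (253.478,56.967) → (256.090,65.335) → (263.854,69.405) → (272.222,66.793), returning to the start.

Shape 2 is a regular polygon drawn with `<polygon>`. Its stroke #000000 means score at S502, F1986. After flipping Y the toolpath is (203.116,99.922) → (193.497,94.195) → (182.645,96.947) → (176.918,106.566) → (179.670,117.418) → (189.289,123.145) → (200.141,120.393) → (205.868,110.774) → (203.116,99.922), returning to the start.

Shape 3 is a line segment drawn with `<line>`. Its stroke #ff00ff means cut at S813, F1346. After flipping Y the toolpath is (278.008,109.514) → (292.142,58.289).

Shape 4 is a regular polygon drawn with `<polygon>`. Its stroke #ff00ff means cut at S813, F1346. After flipping Y the toolpath is (39.439,38.131) → (42.146,19.669) → (27.511,8.094) → (10.169,14.981) → (7.462,33.443) → (22.097,45.018) → (39.439,38.131), returning to the start.

Shape 5 is a line segment drawn with `<polyline>`. Its stroke #ff00ff means cut at S813, F1346. After flipping Y the toolpath is (137.014,67.644) → (153.020,33.045).

G21
G90
G0 X272.222 Y66.793
M3 S813
G1 X276.292 Y59.029 F1346
G1 X273.680 Y50.661 F1346
G1 X265.916 Y46.591 F1346
G1 X257.548 Y49.203 F1346
G1 X253.478 Y56.967 F1346
G1 X256.090 Y65.335 F1346
G1 X263.854 Y69.405 F1346
G1 X272.222 Y66.793 F1346
M5
G0 X203.116 Y99.922
M3 S502
G1 X193.497 Y94.195 F1986
G1 X182.645 Y96.947 F1986
G1 X176.918 Y106.566 F1986
G1 X179.670 Y117.418 F1986
G1 X189.289 Y123.145 F1986
G1 X200.141 Y120.393 F1986
G1 X205.868 Y110.774 F1986
G1 X203.116 Y99.922 F1986
M5
G0 X278.008 Y109.514
M3 S813
G1 X292.142 Y58.289 F1346
M5
G0 X39.439 Y38.131
M3 S813
G1 X42.146 Y19.669 F1346
G1 X27.511 Y8.094 F1346
G1 X10.169 Y14.981 F1346
G1 X7.462 Y33.443 F1346
G1 X22.097 Y45.018 F1346
G1 X39.439 Y38.131 F1346
M5
G0 X137.014 Y67.644
M3 S813
G1 X153.020 Y33.045 F1346
M5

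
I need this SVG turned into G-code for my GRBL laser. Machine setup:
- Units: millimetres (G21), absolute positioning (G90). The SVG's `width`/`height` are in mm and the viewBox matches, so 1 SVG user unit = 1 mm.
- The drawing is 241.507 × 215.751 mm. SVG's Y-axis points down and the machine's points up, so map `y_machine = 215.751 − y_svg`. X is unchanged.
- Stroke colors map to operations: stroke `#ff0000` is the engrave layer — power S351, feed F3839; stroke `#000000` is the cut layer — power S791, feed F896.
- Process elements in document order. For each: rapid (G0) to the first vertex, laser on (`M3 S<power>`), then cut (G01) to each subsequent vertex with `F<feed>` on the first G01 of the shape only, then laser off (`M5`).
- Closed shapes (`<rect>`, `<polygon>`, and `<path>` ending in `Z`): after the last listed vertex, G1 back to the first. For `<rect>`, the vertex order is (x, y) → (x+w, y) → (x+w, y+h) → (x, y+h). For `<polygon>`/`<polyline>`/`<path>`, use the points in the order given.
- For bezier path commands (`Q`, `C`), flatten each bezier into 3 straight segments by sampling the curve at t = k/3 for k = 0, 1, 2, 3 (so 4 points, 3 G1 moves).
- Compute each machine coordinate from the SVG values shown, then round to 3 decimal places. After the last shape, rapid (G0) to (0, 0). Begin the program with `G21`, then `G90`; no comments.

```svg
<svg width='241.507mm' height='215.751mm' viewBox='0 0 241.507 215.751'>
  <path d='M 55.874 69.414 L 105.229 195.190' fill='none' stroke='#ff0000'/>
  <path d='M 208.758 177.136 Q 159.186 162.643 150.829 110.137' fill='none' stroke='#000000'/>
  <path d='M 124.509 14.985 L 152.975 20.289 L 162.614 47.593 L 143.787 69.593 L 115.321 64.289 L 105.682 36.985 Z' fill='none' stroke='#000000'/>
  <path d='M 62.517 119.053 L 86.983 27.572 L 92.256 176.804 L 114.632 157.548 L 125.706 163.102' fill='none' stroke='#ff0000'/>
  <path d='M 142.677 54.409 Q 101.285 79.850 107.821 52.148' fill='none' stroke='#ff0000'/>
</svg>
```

G21
G90
G0 X55.874 Y146.337
M3 S351
G01 X105.229 Y20.561 F3839
M5
G0 X208.758 Y38.615
M3 S791
G01 X180.289 Y52.501 F896
G01 X160.980 Y74.834
G01 X150.829 Y105.614
M5
G0 X124.509 Y200.766
M3 S791
G01 X152.975 Y195.462 F896
G01 X162.614 Y168.158
G01 X143.787 Y146.158
G01 X115.321 Y151.462
G01 X105.682 Y178.766
G01 X124.509 Y200.766
M5
G0 X62.517 Y96.698
M3 S351
G01 X86.983 Y188.179 F3839
G01 X92.256 Y38.947
G01 X114.632 Y58.203
G01 X125.706 Y52.649
M5
G0 X142.677 Y161.342
M3 S351
G01 X120.408 Y150.286 F3839
G01 X108.789 Y151.040
G01 X107.821 Y163.603
M5
G0 X0.000 Y0.000

1 u = 1 mm; y_m = 215.751 − y.

[1] `<path>` line segment, #ff0000→engrave S351 F3839: (55.874,146.337) → (105.229,20.561)

[2] `<path>` quadratic bezier, #000000→cut S791 F896: (208.758,38.615) → (180.289,52.501) → (160.980,74.834) → (150.829,105.614)

[3] `<path>` regular polygon, #000000→cut S791 F896: (124.509,200.766) → (152.975,195.462) → (162.614,168.158) → (143.787,146.158) → (115.321,151.462) → (105.682,178.766) → (124.509,200.766) (closed)

[4] `<path>` open polyline, #ff0000→engrave S351 F3839: (62.517,96.698) → (86.983,188.179) → (92.256,38.947) → (114.632,58.203) → (125.706,52.649)

[5] `<path>` quadratic bezier, #ff0000→engrave S351 F3839: (142.677,161.342) → (120.408,150.286) → (108.789,151.040) → (107.821,163.603)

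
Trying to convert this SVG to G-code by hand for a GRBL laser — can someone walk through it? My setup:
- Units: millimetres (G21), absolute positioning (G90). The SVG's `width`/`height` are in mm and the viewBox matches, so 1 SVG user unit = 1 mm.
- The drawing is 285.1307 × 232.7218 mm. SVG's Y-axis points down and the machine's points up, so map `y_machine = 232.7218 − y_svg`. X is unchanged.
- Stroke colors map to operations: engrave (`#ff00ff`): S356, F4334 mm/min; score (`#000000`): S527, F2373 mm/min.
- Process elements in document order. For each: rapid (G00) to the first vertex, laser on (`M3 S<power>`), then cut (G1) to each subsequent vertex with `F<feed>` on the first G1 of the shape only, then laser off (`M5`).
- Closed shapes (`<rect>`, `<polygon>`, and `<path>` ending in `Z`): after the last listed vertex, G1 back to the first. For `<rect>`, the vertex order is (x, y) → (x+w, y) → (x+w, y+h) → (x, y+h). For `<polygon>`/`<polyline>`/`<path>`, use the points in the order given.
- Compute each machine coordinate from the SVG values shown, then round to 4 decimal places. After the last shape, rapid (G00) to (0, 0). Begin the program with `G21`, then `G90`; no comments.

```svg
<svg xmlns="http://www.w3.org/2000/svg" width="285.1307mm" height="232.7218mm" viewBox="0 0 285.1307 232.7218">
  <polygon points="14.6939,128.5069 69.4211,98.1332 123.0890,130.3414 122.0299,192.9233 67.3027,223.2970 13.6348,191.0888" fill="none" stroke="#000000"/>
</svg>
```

viewBox `0 0 285.1307 232.7218` with mm width/height → 1 unit = 1 mm. Flip: y_m = 232.7218 − y_svg.

**Shape 1** — `<polygon>` regular polygon, stroke `#000000` → score (S527, F2373). Machine vertices: (14.6939,104.2149) → (69.4211,134.5886) → (123.0890,102.3804) → (122.0299,39.7985) → (67.3027,9.4248) → (13.6348,41.6330) → (14.6939,104.2149). Closed: final G1 returns to the first vertex.

G21
G90
G00 X14.6939 Y104.2149
M3 S527
G1 X69.4211 Y134.5886 F2373
G1 X123.0890 Y102.3804
G1 X122.0299 Y39.7985
G1 X67.3027 Y9.4248
G1 X13.6348 Y41.6330
G1 X14.6939 Y104.2149
M5
G00 X0.0000 Y0.0000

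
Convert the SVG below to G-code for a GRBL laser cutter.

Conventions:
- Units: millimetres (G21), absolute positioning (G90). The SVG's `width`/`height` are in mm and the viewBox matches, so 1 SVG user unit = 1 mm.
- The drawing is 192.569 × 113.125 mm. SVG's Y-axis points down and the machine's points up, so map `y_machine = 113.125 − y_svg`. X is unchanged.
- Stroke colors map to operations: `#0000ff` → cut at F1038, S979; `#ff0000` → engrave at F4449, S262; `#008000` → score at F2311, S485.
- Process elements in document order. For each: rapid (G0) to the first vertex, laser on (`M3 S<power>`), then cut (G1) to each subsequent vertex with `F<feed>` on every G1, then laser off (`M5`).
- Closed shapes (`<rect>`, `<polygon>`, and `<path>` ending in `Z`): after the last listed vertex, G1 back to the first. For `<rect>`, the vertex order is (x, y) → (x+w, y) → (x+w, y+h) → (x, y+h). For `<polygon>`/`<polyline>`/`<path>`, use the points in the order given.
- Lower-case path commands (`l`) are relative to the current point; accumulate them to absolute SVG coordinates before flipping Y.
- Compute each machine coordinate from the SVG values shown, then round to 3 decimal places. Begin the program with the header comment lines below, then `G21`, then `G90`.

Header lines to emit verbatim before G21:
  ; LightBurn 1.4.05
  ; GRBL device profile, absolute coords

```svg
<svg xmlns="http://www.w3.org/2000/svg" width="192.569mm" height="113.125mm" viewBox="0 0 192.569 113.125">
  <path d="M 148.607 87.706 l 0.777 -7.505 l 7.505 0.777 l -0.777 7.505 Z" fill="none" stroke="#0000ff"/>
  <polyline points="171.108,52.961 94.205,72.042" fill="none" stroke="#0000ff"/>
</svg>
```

; LightBurn 1.4.05
; GRBL device profile, absolute coords
G21
G90
G0 X148.607 Y25.419
M3 S979
G1 X149.384 Y32.924 F1038
G1 X156.889 Y32.147 F1038
G1 X156.112 Y24.642 F1038
G1 X148.607 Y25.419 F1038
M5
G0 X171.108 Y60.164
M3 S979
G1 X94.205 Y41.083 F1038
M5

viewBox `0 0 192.569 113.125` with mm width/height → 1 unit = 1 mm. Flip: y_m = 113.125 − y_svg.

**Shape 1** — `<path>` regular polygon, stroke `#0000ff` → cut (S979, F1038). Machine vertices: (148.607,25.419) → (149.384,32.924) → (156.889,32.147) → (156.112,24.642) → (148.607,25.419). Closed: final G1 returns to the first vertex.

**Shape 2** — `<polyline>` line segment, stroke `#0000ff` → cut (S979, F1038). Machine vertices: (171.108,60.164) → (94.205,41.083). Open path.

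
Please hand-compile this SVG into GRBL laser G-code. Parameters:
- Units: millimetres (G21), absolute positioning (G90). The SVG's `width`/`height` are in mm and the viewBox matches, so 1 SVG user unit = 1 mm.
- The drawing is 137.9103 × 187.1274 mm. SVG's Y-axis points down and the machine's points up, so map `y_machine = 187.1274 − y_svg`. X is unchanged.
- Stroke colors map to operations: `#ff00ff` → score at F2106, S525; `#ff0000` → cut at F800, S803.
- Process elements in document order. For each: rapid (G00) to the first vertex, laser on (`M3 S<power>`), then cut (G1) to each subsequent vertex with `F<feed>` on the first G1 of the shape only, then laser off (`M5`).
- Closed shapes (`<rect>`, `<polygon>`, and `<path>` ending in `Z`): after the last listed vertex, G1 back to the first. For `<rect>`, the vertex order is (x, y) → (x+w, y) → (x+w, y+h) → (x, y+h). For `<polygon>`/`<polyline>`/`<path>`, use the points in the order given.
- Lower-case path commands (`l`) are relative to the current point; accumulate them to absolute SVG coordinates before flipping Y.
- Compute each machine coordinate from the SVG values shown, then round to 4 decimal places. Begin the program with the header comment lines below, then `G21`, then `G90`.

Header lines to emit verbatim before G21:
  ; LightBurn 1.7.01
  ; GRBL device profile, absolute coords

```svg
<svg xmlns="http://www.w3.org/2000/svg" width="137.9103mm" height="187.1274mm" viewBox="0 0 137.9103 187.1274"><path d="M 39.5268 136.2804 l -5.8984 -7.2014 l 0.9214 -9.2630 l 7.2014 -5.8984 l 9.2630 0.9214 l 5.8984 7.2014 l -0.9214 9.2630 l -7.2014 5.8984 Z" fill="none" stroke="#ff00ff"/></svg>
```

1 u = 1 mm; y_m = 187.1274 − y.

[1] `<path>` regular polygon, #ff00ff→score S525 F2106: (39.5268,50.8470) → (33.6284,58.0484) → (34.5498,67.3114) → (41.7512,73.2098) → (51.0142,72.2884) → (56.9126,65.0870) → (55.9912,55.8240) → (48.7898,49.9256) → (39.5268,50.8470) (closed)

; LightBurn 1.7.01
; GRBL device profile, absolute coords
G21
G90
G00 X39.5268 Y50.8470
M3 S525
G1 X33.6284 Y58.0484 F2106
G1 X34.5498 Y67.3114
G1 X41.7512 Y73.2098
G1 X51.0142 Y72.2884
G1 X56.9126 Y65.0870
G1 X55.9912 Y55.8240
G1 X48.7898 Y49.9256
G1 X39.5268 Y50.8470
M5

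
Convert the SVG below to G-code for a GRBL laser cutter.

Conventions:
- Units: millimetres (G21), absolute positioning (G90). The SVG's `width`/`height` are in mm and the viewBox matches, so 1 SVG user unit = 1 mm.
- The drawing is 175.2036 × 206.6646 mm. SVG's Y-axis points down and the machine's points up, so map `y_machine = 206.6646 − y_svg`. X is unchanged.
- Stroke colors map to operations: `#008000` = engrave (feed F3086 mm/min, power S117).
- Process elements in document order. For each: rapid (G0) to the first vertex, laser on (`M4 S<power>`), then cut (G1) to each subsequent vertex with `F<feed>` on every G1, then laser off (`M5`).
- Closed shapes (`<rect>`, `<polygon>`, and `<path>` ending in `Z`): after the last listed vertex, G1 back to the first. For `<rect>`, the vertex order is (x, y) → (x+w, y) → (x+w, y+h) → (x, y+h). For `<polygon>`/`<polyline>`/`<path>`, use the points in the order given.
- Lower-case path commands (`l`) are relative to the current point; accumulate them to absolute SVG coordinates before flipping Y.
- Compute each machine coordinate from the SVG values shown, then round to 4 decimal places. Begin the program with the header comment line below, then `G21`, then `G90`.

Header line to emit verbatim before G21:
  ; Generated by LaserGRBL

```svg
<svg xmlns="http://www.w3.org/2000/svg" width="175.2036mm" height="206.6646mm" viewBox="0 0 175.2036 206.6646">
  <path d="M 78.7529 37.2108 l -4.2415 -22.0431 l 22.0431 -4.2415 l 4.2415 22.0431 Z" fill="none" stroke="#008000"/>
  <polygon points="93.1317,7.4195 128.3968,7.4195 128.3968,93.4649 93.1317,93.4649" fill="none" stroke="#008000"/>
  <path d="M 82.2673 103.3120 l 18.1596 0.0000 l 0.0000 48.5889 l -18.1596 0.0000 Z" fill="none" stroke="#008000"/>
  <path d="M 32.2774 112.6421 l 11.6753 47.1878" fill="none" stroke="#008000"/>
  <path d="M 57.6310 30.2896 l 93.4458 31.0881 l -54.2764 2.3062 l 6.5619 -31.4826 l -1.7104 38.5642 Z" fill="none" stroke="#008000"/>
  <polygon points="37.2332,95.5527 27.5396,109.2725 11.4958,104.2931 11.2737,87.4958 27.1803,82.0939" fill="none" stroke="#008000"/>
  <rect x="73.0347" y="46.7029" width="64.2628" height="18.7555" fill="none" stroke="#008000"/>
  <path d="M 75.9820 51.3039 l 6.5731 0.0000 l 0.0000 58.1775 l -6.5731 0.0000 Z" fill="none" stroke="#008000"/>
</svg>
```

Since the viewBox matches the mm dimensions, user units are millimetres directly. The only transform is the Y-flip y_m = 206.6646 − y_svg.

Shape 1 is a regular polygon drawn with `<path>`. Its stroke #008000 means engrave at S117, F3086. After flipping Y the toolpath is (78.7529,169.4538) → (74.5114,191.4969) → (96.5545,195.7384) → (100.7960,173.6953) → (78.7529,169.4538), returning to the start.

Shape 2 is a rectangle drawn with `<polygon>`. Its stroke #008000 means engrave at S117, F3086. After flipping Y the toolpath is (93.1317,199.2451) → (128.3968,199.2451) → (128.3968,113.1997) → (93.1317,113.1997) → (93.1317,199.2451), returning to the start.

Shape 3 is a rectangle drawn with `<path>`. Its stroke #008000 means engrave at S117, F3086. After flipping Y the toolpath is (82.2673,103.3526) → (100.4269,103.3526) → (100.4269,54.7637) → (82.2673,54.7637) → (82.2673,103.3526), returning to the start.

Shape 4 is a line segment drawn with `<path>`. Its stroke #008000 means engrave at S117, F3086. After flipping Y the toolpath is (32.2774,94.0225) → (43.9527,46.8347).

Shape 5 is a closed polygon drawn with `<path>`. Its stroke #008000 means engrave at S117, F3086. After flipping Y the toolpath is (57.6310,176.3750) → (151.0768,145.2869) → (96.8004,142.9807) → (103.3623,174.4633) → (101.6519,135.8991) → (57.6310,176.3750), returning to the start.

Shape 6 is a regular polygon drawn with `<polygon>`. Its stroke #008000 means engrave at S117, F3086. After flipping Y the toolpath is (37.2332,111.1119) → (27.5396,97.3921) → (11.4958,102.3715) → (11.2737,119.1688) → (27.1803,124.5707) → (37.2332,111.1119), returning to the start.

Shape 7 is a rectangle drawn with `<rect>`. Its stroke #008000 means engrave at S117, F3086. After flipping Y the toolpath is (73.0347,159.9617) → (137.2975,159.9617) → (137.2975,141.2062) → (73.0347,141.2062) → (73.0347,159.9617), returning to the start.

Shape 8 is a rectangle drawn with `<path>`. Its stroke #008000 means engrave at S117, F3086. After flipping Y the toolpath is (75.9820,155.3607) → (82.5551,155.3607) → (82.5551,97.1832) → (75.9820,97.1832) → (75.9820,155.3607), returning to the start.

; Generated by LaserGRBL
G21
G90
G0 X78.7529 Y169.4538
M4 S117
G1 X74.5114 Y191.4969 F3086
G1 X96.5545 Y195.7384 F3086
G1 X100.7960 Y173.6953 F3086
G1 X78.7529 Y169.4538 F3086
M5
G0 X93.1317 Y199.2451
M4 S117
G1 X128.3968 Y199.2451 F3086
G1 X128.3968 Y113.1997 F3086
G1 X93.1317 Y113.1997 F3086
G1 X93.1317 Y199.2451 F3086
M5
G0 X82.2673 Y103.3526
M4 S117
G1 X100.4269 Y103.3526 F3086
G1 X100.4269 Y54.7637 F3086
G1 X82.2673 Y54.7637 F3086
G1 X82.2673 Y103.3526 F3086
M5
G0 X32.2774 Y94.0225
M4 S117
G1 X43.9527 Y46.8347 F3086
M5
G0 X57.6310 Y176.3750
M4 S117
G1 X151.0768 Y145.2869 F3086
G1 X96.8004 Y142.9807 F3086
G1 X103.3623 Y174.4633 F3086
G1 X101.6519 Y135.8991 F3086
G1 X57.6310 Y176.3750 F3086
M5
G0 X37.2332 Y111.1119
M4 S117
G1 X27.5396 Y97.3921 F3086
G1 X11.4958 Y102.3715 F3086
G1 X11.2737 Y119.1688 F3086
G1 X27.1803 Y124.5707 F3086
G1 X37.2332 Y111.1119 F3086
M5
G0 X73.0347 Y159.9617
M4 S117
G1 X137.2975 Y159.9617 F3086
G1 X137.2975 Y141.2062 F3086
G1 X73.0347 Y141.2062 F3086
G1 X73.0347 Y159.9617 F3086
M5
G0 X75.9820 Y155.3607
M4 S117
G1 X82.5551 Y155.3607 F3086
G1 X82.5551 Y97.1832 F3086
G1 X75.9820 Y97.1832 F3086
G1 X75.9820 Y155.3607 F3086
M5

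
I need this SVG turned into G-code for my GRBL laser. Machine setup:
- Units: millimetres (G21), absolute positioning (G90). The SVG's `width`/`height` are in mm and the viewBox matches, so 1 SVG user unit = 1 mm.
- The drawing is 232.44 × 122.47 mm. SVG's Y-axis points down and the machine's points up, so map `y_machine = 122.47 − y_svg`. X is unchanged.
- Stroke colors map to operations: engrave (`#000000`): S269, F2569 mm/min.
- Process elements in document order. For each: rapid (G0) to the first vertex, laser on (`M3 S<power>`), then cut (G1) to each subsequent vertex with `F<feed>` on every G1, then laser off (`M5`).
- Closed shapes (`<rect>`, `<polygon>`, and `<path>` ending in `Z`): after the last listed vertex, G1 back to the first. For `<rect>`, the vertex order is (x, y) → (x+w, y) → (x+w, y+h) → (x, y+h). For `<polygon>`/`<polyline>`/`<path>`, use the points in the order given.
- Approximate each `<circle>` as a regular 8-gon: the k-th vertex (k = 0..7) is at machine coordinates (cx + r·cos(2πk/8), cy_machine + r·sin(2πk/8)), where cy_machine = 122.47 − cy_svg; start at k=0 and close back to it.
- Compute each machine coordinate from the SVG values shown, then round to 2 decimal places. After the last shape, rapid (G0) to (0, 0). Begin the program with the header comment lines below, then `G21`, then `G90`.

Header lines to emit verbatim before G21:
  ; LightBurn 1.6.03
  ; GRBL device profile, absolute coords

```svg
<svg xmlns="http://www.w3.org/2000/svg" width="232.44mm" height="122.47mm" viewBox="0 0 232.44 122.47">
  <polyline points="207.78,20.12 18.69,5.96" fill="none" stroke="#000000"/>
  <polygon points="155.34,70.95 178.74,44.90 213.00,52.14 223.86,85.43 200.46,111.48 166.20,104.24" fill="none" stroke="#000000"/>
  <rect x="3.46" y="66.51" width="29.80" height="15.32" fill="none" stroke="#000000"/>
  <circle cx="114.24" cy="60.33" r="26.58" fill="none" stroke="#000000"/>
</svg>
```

; LightBurn 1.6.03
; GRBL device profile, absolute coords
G21
G90
G0 X207.78 Y102.35
M3 S269
G1 X18.69 Y116.51 F2569
M5
G0 X155.34 Y51.52
M3 S269
G1 X178.74 Y77.57 F2569
G1 X213.00 Y70.33 F2569
G1 X223.86 Y37.04 F2569
G1 X200.46 Y10.99 F2569
G1 X166.20 Y18.23 F2569
G1 X155.34 Y51.52 F2569
M5
G0 X3.46 Y55.96
M3 S269
G1 X33.26 Y55.96 F2569
G1 X33.26 Y40.64 F2569
G1 X3.46 Y40.64 F2569
G1 X3.46 Y55.96 F2569
M5
G0 X140.82 Y62.14
M3 S269
G1 X133.03 Y80.93 F2569
G1 X114.24 Y88.72 F2569
G1 X95.45 Y80.93 F2569
G1 X87.66 Y62.14 F2569
G1 X95.45 Y43.35 F2569
G1 X114.24 Y35.56 F2569
G1 X133.03 Y43.35 F2569
G1 X140.82 Y62.14 F2569
M5
G0 X0.00 Y0.00

1 u = 1 mm; y_m = 122.47 − y.

[1] `<polyline>` line segment, #000000→engrave S269 F2569: (207.78,102.35) → (18.69,116.51)

[2] `<polygon>` regular polygon, #000000→engrave S269 F2569: (155.34,51.52) → (178.74,77.57) → (213.00,70.33) → (223.86,37.04) → (200.46,10.99) → (166.20,18.23) → (155.34,51.52) (closed)

[3] `<rect>` rectangle, #000000→engrave S269 F2569: (3.46,55.96) → (33.26,55.96) → (33.26,40.64) → (3.46,40.64) → (3.46,55.96) (closed)

[4] `<circle>` circle, #000000→engrave S269 F2569: (140.82,62.14) → (133.03,80.93) → (114.24,88.72) → (95.45,80.93) → (87.66,62.14) → (95.45,43.35) → (114.24,35.56) → (133.03,43.35) → (140.82,62.14) (closed)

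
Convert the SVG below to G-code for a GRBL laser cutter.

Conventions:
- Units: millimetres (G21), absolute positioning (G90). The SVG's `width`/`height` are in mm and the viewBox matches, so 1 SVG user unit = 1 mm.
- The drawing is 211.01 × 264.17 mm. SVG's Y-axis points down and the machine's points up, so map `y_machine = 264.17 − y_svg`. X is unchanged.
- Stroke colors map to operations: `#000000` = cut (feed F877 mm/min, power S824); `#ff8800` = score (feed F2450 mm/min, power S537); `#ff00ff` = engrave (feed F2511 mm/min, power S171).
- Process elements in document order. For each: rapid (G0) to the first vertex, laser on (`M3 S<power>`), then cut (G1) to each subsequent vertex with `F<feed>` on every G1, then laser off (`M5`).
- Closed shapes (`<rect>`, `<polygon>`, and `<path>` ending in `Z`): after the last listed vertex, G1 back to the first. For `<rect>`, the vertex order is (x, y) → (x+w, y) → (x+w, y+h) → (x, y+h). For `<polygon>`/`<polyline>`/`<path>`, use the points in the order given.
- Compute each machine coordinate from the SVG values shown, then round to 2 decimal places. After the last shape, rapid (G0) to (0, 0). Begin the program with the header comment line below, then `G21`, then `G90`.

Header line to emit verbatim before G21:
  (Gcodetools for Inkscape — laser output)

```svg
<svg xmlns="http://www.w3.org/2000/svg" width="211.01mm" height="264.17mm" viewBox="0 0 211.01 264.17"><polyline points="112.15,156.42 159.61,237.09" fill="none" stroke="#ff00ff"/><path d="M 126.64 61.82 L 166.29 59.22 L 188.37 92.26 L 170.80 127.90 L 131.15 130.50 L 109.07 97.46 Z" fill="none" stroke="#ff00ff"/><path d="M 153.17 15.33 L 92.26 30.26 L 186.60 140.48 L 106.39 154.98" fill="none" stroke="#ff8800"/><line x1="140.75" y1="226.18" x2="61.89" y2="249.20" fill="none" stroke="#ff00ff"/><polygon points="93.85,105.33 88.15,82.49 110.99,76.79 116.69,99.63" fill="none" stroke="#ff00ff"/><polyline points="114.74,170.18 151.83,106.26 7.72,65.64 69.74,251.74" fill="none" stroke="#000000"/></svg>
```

(Gcodetools for Inkscape — laser output)
G21
G90
G0 X112.15 Y107.75
M3 S171
G1 X159.61 Y27.08 F2511
M5
G0 X126.64 Y202.35
M3 S171
G1 X166.29 Y204.95 F2511
G1 X188.37 Y171.91 F2511
G1 X170.80 Y136.27 F2511
G1 X131.15 Y133.67 F2511
G1 X109.07 Y166.71 F2511
G1 X126.64 Y202.35 F2511
M5
G0 X153.17 Y248.84
M3 S537
G1 X92.26 Y233.91 F2450
G1 X186.60 Y123.69 F2450
G1 X106.39 Y109.19 F2450
M5
G0 X140.75 Y37.99
M3 S171
G1 X61.89 Y14.97 F2511
M5
G0 X93.85 Y158.84
M3 S171
G1 X88.15 Y181.68 F2511
G1 X110.99 Y187.38 F2511
G1 X116.69 Y164.54 F2511
G1 X93.85 Y158.84 F2511
M5
G0 X114.74 Y93.99
M3 S824
G1 X151.83 Y157.91 F877
G1 X7.72 Y198.53 F877
G1 X69.74 Y12.43 F877
M5
G0 X0.00 Y0.00

Since the viewBox matches the mm dimensions, user units are millimetres directly. The only transform is the Y-flip y_m = 264.17 − y_svg.

Shape 1 is a line segment drawn with `<polyline>`. Its stroke #ff00ff means engrave at S171, F2511. After flipping Y the toolpath is (112.15,107.75) → (159.61,27.08).

Shape 2 is a regular polygon drawn with `<path>`. Its stroke #ff00ff means engrave at S171, F2511. After flipping Y the toolpath is (126.64,202.35) → (166.29,204.95) → (188.37,171.91) → (170.80,136.27) → (131.15,133.67) → (109.07,166.71) → (126.64,202.35), returning to the start.

Shape 3 is a open polyline drawn with `<path>`. Its stroke #ff8800 means score at S537, F2450. After flipping Y the toolpath is (153.17,248.84) → (92.26,233.91) → (186.60,123.69) → (106.39,109.19).

Shape 4 is a line segment drawn with `<line>`. Its stroke #ff00ff means engrave at S171, F2511. After flipping Y the toolpath is (140.75,37.99) → (61.89,14.97).

Shape 5 is a regular polygon drawn with `<polygon>`. Its stroke #ff00ff means engrave at S171, F2511. After flipping Y the toolpath is (93.85,158.84) → (88.15,181.68) → (110.99,187.38) → (116.69,164.54) → (93.85,158.84), returning to the start.

Shape 6 is a open polyline drawn with `<polyline>`. Its stroke #000000 means cut at S824, F877. After flipping Y the toolpath is (114.74,93.99) → (151.83,157.91) → (7.72,198.53) → (69.74,12.43).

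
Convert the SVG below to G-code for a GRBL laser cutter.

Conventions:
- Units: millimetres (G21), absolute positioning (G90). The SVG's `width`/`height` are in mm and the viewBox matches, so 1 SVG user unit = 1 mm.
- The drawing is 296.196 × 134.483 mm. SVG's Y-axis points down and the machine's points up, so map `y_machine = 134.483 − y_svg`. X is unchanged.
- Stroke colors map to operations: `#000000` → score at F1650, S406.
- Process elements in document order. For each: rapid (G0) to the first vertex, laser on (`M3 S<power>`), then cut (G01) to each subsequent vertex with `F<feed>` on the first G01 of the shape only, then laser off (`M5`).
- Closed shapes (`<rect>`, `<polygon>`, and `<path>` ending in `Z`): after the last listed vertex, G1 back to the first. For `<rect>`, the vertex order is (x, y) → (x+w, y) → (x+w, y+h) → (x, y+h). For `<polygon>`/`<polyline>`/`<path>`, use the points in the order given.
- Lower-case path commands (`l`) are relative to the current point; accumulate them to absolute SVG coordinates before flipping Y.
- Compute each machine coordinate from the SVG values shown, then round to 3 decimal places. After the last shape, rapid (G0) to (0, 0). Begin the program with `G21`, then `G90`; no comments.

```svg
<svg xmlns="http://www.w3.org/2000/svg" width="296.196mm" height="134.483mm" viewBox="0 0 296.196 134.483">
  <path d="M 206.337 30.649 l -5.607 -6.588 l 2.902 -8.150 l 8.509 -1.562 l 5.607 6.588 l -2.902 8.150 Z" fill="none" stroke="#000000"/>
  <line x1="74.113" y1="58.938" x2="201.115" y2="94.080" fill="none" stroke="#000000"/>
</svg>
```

1 u = 1 mm; y_m = 134.483 − y.

[1] `<path>` regular polygon, #000000→score S406 F1650: (206.337,103.834) → (200.730,110.422) → (203.632,118.572) → (212.141,120.134) → (217.748,113.546) → (214.846,105.396) → (206.337,103.834) (closed)

[2] `<line>` line segment, #000000→score S406 F1650: (74.113,75.545) → (201.115,40.403)

G21
G90
G0 X206.337 Y103.834
M3 S406
G01 X200.730 Y110.422 F1650
G01 X203.632 Y118.572
G01 X212.141 Y120.134
G01 X217.748 Y113.546
G01 X214.846 Y105.396
G01 X206.337 Y103.834
M5
G0 X74.113 Y75.545
M3 S406
G01 X201.115 Y40.403 F1650
M5
G0 X0.000 Y0.000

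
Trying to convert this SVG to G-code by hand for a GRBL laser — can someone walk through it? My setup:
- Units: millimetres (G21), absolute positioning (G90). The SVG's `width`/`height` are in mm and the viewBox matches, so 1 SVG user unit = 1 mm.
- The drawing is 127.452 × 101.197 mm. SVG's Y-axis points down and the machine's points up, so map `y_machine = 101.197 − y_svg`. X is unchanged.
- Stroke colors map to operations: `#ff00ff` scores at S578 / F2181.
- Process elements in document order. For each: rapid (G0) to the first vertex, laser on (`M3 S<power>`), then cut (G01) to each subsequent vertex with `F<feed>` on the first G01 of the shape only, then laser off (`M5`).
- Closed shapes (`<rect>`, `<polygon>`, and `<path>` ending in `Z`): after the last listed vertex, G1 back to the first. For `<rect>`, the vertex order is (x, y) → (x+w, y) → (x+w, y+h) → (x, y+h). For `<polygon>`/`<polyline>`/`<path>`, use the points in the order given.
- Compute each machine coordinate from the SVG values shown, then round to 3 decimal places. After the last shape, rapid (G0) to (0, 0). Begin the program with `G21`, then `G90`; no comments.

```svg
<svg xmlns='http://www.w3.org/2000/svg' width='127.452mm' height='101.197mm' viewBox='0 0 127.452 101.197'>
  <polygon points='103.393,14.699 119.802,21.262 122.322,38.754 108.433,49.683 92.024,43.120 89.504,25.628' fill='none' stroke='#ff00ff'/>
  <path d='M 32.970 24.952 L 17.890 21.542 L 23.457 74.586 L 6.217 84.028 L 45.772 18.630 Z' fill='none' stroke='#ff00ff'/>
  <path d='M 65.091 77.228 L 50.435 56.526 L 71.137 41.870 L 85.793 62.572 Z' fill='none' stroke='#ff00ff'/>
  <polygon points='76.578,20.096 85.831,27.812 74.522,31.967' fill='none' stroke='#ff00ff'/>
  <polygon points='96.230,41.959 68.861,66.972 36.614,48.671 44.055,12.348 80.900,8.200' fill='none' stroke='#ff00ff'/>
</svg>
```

G21
G90
G0 X103.393 Y86.498
M3 S578
G01 X119.802 Y79.935 F2181
G01 X122.322 Y62.443
G01 X108.433 Y51.514
G01 X92.024 Y58.077
G01 X89.504 Y75.569
G01 X103.393 Y86.498
M5
G0 X32.970 Y76.245
M3 S578
G01 X17.890 Y79.655 F2181
G01 X23.457 Y26.611
G01 X6.217 Y17.169
G01 X45.772 Y82.567
G01 X32.970 Y76.245
M5
G0 X65.091 Y23.969
M3 S578
G01 X50.435 Y44.671 F2181
G01 X71.137 Y59.327
G01 X85.793 Y38.625
G01 X65.091 Y23.969
M5
G0 X76.578 Y81.101
M3 S578
G01 X85.831 Y73.385 F2181
G01 X74.522 Y69.230
G01 X76.578 Y81.101
M5
G0 X96.230 Y59.238
M3 S578
G01 X68.861 Y34.225 F2181
G01 X36.614 Y52.526
G01 X44.055 Y88.849
G01 X80.900 Y92.997
G01 X96.230 Y59.238
M5
G0 X0.000 Y0.000

Since the viewBox matches the mm dimensions, user units are millimetres directly. The only transform is the Y-flip y_m = 101.197 − y_svg.

Shape 1 is a regular polygon drawn with `<polygon>`. Its stroke #ff00ff means score at S578, F2181. After flipping Y the toolpath is (103.393,86.498) → (119.802,79.935) → (122.322,62.443) → (108.433,51.514) → (92.024,58.077) → (89.504,75.569) → (103.393,86.498), returning to the start.

Shape 2 is a closed polygon drawn with `<path>`. Its stroke #ff00ff means score at S578, F2181. After flipping Y the toolpath is (32.970,76.245) → (17.890,79.655) → (23.457,26.611) → (6.217,17.169) → (45.772,82.567) → (32.970,76.245), returning to the start.

Shape 3 is a regular polygon drawn with `<path>`. Its stroke #ff00ff means score at S578, F2181. After flipping Y the toolpath is (65.091,23.969) → (50.435,44.671) → (71.137,59.327) → (85.793,38.625) → (65.091,23.969), returning to the start.

Shape 4 is a regular polygon drawn with `<polygon>`. Its stroke #ff00ff means score at S578, F2181. After flipping Y the toolpath is (76.578,81.101) → (85.831,73.385) → (74.522,69.230) → (76.578,81.101), returning to the start.

Shape 5 is a regular polygon drawn with `<polygon>`. Its stroke #ff00ff means score at S578, F2181. After flipping Y the toolpath is (96.230,59.238) → (68.861,34.225) → (36.614,52.526) → (44.055,88.849) → (80.900,92.997) → (96.230,59.238), returning to the start.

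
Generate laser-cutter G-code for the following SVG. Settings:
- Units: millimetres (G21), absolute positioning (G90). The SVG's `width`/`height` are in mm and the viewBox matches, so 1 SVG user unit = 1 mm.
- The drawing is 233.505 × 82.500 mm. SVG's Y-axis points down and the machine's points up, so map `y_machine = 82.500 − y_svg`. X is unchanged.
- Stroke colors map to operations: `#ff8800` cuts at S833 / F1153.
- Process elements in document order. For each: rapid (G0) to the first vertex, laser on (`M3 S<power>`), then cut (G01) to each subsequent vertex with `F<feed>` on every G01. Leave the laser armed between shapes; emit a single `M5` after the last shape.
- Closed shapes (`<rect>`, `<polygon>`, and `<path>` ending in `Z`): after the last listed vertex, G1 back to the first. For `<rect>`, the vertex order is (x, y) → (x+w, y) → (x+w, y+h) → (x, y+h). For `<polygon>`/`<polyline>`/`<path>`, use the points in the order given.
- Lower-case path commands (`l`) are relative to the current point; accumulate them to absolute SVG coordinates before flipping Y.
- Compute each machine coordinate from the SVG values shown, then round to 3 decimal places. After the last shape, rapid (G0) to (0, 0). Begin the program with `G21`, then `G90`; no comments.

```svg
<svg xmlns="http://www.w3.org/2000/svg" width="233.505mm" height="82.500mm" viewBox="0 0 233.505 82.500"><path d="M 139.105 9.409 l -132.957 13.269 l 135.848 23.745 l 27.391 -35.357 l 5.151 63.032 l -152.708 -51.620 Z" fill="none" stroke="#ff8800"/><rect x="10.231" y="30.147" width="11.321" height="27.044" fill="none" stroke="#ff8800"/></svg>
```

G21
G90
G0 X139.105 Y73.091
M3 S833
G01 X6.148 Y59.822 F1153
G01 X141.996 Y36.077 F1153
G01 X169.387 Y71.434 F1153
G01 X174.538 Y8.402 F1153
G01 X21.830 Y60.022 F1153
G01 X139.105 Y73.091 F1153
G0 X10.231 Y52.353
M3 S833
G01 X21.552 Y52.353 F1153
G01 X21.552 Y25.309 F1153
G01 X10.231 Y25.309 F1153
G01 X10.231 Y52.353 F1153
M5
G0 X0.000 Y0.000

1 u = 1 mm; y_m = 82.500 − y.

[1] `<path>` closed polygon, #ff8800→cut S833 F1153: (139.105,73.091) → (6.148,59.822) → (141.996,36.077) → (169.387,71.434) → (174.538,8.402) → (21.830,60.022) → (139.105,73.091) (closed)

[2] `<rect>` rectangle, #ff8800→cut S833 F1153: (10.231,52.353) → (21.552,52.353) → (21.552,25.309) → (10.231,25.309) → (10.231,52.353) (closed)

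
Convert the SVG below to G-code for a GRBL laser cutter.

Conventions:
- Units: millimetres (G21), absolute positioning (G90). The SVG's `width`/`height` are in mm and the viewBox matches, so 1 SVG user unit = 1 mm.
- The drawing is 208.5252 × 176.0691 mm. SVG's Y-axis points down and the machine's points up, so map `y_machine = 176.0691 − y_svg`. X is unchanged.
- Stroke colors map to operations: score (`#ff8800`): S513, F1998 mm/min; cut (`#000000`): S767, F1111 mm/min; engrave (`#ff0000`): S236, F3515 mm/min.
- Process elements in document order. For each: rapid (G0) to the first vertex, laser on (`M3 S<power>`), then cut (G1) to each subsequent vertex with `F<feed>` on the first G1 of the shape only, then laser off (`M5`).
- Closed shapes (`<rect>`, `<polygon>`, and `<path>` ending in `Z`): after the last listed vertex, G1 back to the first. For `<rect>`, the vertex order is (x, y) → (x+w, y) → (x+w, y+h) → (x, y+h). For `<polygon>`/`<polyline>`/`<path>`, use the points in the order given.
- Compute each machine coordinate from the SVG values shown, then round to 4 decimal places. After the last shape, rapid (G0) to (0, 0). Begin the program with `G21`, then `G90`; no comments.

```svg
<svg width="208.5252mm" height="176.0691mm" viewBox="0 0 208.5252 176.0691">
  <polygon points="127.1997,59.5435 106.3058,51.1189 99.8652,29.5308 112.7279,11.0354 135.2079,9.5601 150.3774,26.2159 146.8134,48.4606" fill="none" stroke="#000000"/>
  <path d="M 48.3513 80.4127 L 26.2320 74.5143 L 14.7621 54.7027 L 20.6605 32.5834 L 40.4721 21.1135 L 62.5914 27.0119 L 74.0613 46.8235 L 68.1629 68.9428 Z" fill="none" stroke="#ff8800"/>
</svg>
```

1 u = 1 mm; y_m = 176.0691 − y.

[1] `<polygon>` regular polygon, #000000→cut S767 F1111: (127.1997,116.5256) → (106.3058,124.9502) → (99.8652,146.5383) → (112.7279,165.0337) → (135.2079,166.5090) → (150.3774,149.8532) → (146.8134,127.6085) → (127.1997,116.5256) (closed)

[2] `<path>` regular polygon, #ff8800→score S513 F1998: (48.3513,95.6564) → (26.2320,101.5548) → (14.7621,121.3664) → (20.6605,143.4857) → (40.4721,154.9556) → (62.5914,149.0572) → (74.0613,129.2456) → (68.1629,107.1263) → (48.3513,95.6564) (closed)

G21
G90
G0 X127.1997 Y116.5256
M3 S767
G1 X106.3058 Y124.9502 F1111
G1 X99.8652 Y146.5383
G1 X112.7279 Y165.0337
G1 X135.2079 Y166.5090
G1 X150.3774 Y149.8532
G1 X146.8134 Y127.6085
G1 X127.1997 Y116.5256
M5
G0 X48.3513 Y95.6564
M3 S513
G1 X26.2320 Y101.5548 F1998
G1 X14.7621 Y121.3664
G1 X20.6605 Y143.4857
G1 X40.4721 Y154.9556
G1 X62.5914 Y149.0572
G1 X74.0613 Y129.2456
G1 X68.1629 Y107.1263
G1 X48.3513 Y95.6564
M5
G0 X0.0000 Y0.0000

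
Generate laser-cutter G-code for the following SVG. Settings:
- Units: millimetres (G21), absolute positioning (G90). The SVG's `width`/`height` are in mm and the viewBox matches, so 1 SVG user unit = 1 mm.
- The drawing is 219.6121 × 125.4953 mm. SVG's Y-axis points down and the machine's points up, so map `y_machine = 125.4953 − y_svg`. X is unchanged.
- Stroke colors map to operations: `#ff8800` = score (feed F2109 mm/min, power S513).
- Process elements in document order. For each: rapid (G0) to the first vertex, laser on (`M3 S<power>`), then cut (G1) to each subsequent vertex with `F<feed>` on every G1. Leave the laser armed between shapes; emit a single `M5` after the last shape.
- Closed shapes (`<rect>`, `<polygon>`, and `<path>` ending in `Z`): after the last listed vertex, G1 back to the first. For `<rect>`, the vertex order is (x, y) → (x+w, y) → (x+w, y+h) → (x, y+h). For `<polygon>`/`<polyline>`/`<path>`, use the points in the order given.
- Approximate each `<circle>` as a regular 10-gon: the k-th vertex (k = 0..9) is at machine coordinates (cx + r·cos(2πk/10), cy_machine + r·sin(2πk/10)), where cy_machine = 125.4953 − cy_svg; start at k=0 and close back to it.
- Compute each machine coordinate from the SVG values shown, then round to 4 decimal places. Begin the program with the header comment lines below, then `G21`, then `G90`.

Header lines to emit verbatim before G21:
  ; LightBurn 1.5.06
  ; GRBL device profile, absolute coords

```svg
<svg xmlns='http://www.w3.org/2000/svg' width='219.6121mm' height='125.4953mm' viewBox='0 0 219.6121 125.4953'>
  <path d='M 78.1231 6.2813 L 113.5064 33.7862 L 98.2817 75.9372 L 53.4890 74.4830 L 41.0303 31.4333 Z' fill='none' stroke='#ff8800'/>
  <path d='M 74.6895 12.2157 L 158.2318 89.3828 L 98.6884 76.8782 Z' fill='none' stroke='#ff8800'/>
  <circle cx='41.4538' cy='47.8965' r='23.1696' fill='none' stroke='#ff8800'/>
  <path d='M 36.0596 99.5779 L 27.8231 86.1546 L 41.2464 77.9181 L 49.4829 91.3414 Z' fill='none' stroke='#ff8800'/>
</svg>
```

; LightBurn 1.5.06
; GRBL device profile, absolute coords
G21
G90
G0 X78.1231 Y119.2140
M3 S513
G1 X113.5064 Y91.7091 F2109
G1 X98.2817 Y49.5581 F2109
G1 X53.4890 Y51.0123 F2109
G1 X41.0303 Y94.0620 F2109
G1 X78.1231 Y119.2140 F2109
G0 X74.6895 Y113.2796
M3 S513
G1 X158.2318 Y36.1125 F2109
G1 X98.6884 Y48.6171 F2109
G1 X74.6895 Y113.2796 F2109
G0 X64.6234 Y77.5988
M3 S513
G1 X60.1984 Y91.2175 F2109
G1 X48.6136 Y99.6344 F2109
G1 X34.2940 Y99.6344 F2109
G1 X22.7092 Y91.2175 F2109
G1 X18.2842 Y77.5988 F2109
G1 X22.7092 Y63.9801 F2109
G1 X34.2940 Y55.5632 F2109
G1 X48.6136 Y55.5632 F2109
G1 X60.1984 Y63.9801 F2109
G1 X64.6234 Y77.5988 F2109
G0 X36.0596 Y25.9174
M3 S513
G1 X27.8231 Y39.3407 F2109
G1 X41.2464 Y47.5772 F2109
G1 X49.4829 Y34.1539 F2109
G1 X36.0596 Y25.9174 F2109
M5

viewBox `0 0 219.6121 125.4953` with mm width/height → 1 unit = 1 mm. Flip: y_m = 125.4953 − y_svg.

**Shape 1** — `<path>` regular polygon, stroke `#ff8800` → score (S513, F2109). Machine vertices: (78.1231,119.2140) → (113.5064,91.7091) → (98.2817,49.5581) → (53.4890,51.0123) → (41.0303,94.0620) → (78.1231,119.2140). Closed: final G1 returns to the first vertex.

**Shape 2** — `<path>` closed polygon, stroke `#ff8800` → score (S513, F2109). Machine vertices: (74.6895,113.2796) → (158.2318,36.1125) → (98.6884,48.6171) → (74.6895,113.2796). Closed: final G1 returns to the first vertex.

**Shape 3** — `<circle>` circle, stroke `#ff8800` → score (S513, F2109). Machine vertices: (64.6234,77.5988) → (60.1984,91.2175) → (48.6136,99.6344) → (34.2940,99.6344) → (22.7092,91.2175) → (18.2842,77.5988) → (22.7092,63.9801) → (34.2940,55.5632) → (48.6136,55.5632) → (60.1984,63.9801) → (64.6234,77.5988). Closed: final G1 returns to the first vertex.

**Shape 4** — `<path>` regular polygon, stroke `#ff8800` → score (S513, F2109). Machine vertices: (36.0596,25.9174) → (27.8231,39.3407) → (41.2464,47.5772) → (49.4829,34.1539) → (36.0596,25.9174). Closed: final G1 returns to the first vertex.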